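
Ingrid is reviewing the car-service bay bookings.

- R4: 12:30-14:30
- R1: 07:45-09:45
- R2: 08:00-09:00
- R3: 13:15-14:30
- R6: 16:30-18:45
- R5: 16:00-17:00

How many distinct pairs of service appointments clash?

3

Check each pair: they overlap iff neither finishes before the other starts.
Sorted by start: R1, R2, R4, R3, R5, R6.
R2 starts before R1 ends → R1 and R2 overlap.
R4 starts after R1 ends; R1 is clear from here.
R4 starts after R2 ends; R2 is clear from here.
R3 starts before R4 ends → R4 and R3 overlap.
R5 starts after R4 ends; R4 is clear from here.
R5 starts after R3 ends; R3 is clear from here.
R6 starts before R5 ends → R5 and R6 overlap.
Overlapping pairs: R1 & R2, R3 & R4, R5 & R6 — 3 in total.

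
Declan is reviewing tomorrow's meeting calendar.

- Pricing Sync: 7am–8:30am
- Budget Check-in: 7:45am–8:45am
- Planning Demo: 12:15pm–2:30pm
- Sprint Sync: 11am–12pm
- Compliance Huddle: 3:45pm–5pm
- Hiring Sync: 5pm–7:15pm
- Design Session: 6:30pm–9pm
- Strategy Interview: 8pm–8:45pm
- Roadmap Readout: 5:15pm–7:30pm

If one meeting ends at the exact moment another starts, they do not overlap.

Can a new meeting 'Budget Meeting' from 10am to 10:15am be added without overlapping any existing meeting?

Pricing Sync: ends 8:30am at or before Budget Meeting starts 10am → clear.
Budget Check-in: ends 8:45am at or before Budget Meeting starts 10am → clear.
Sprint Sync: starts 11am at or after Budget Meeting ends 10:15am → clear.
Planning Demo: starts 12:15pm at or after Budget Meeting ends 10:15am → clear.
Compliance Huddle: starts 3:45pm at or after Budget Meeting ends 10:15am → clear.
Hiring Sync: starts 5pm at or after Budget Meeting ends 10:15am → clear.
Roadmap Readout: starts 5:15pm at or after Budget Meeting ends 10:15am → clear.
Design Session: starts 6:30pm at or after Budget Meeting ends 10:15am → clear.
Strategy Interview: starts 8pm at or after Budget Meeting ends 10:15am → clear.

Yes — the slot is free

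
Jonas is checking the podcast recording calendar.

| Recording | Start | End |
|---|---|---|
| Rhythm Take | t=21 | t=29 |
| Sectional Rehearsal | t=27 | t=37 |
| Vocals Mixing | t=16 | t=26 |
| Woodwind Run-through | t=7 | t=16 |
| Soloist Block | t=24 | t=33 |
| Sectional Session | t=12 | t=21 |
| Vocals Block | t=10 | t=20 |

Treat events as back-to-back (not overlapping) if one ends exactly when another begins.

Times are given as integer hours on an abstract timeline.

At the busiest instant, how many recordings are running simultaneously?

Walk through starts and ends in time order (an end at T is processed before a start at T):
t=7 start Woodwind Run-through → 1
t=10 start Vocals Block → 2
t=12 start Sectional Session → 3
t=16 end Woodwind Run-through → 2
t=16 start Vocals Mixing → 3
t=20 end Vocals Block → 2
t=21 end Sectional Session → 1
t=21 start Rhythm Take → 2
t=24 start Soloist Block → 3
t=26 end Vocals Mixing → 2
t=27 start Sectional Rehearsal → 3
t=29 end Rhythm Take → 2
t=33 end Soloist Block → 1
t=37 end Sectional Rehearsal → 0
Peak is 3, at t=12 (Sectional Session, Vocals Block, Woodwind Run-through).

3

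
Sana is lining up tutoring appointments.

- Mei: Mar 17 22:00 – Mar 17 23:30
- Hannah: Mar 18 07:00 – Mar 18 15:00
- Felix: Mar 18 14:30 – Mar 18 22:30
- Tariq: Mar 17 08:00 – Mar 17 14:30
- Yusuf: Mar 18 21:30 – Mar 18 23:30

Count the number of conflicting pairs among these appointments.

Sorted by start: Tariq, Mei, Hannah, Felix, Yusuf.
Mei starts after Tariq ends; Tariq is clear from here.
Hannah starts after Mei ends; Mei is clear from here.
Felix starts before Hannah ends → Hannah and Felix overlap.
Yusuf starts after Hannah ends.
Yusuf starts before Felix ends → Felix and Yusuf overlap.
Overlapping pairs: Felix & Hannah, Felix & Yusuf — 2 in total.

2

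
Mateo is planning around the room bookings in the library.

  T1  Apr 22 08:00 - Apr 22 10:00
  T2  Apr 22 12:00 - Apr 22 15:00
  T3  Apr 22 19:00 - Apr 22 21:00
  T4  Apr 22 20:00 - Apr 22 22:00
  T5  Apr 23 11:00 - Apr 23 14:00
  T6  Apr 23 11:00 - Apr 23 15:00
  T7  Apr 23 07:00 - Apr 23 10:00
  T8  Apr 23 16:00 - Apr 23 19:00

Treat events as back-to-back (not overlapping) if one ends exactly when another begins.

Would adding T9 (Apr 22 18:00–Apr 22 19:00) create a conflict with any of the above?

T1: ends Apr 22 10:00 at or before T9 starts Apr 22 18:00 → clear.
T2: ends Apr 22 15:00 at or before T9 starts Apr 22 18:00 → clear.
T3: starts Apr 22 19:00 at or after T9 ends Apr 22 19:00 → clear.
T4: starts Apr 22 20:00 at or after T9 ends Apr 22 19:00 → clear.
T7: starts Apr 23 07:00 at or after T9 ends Apr 22 19:00 → clear.
T5: starts Apr 23 11:00 at or after T9 ends Apr 22 19:00 → clear.
T6: starts Apr 23 11:00 at or after T9 ends Apr 22 19:00 → clear.
T8: starts Apr 23 16:00 at or after T9 ends Apr 22 19:00 → clear.

No — it doesn't clash with anything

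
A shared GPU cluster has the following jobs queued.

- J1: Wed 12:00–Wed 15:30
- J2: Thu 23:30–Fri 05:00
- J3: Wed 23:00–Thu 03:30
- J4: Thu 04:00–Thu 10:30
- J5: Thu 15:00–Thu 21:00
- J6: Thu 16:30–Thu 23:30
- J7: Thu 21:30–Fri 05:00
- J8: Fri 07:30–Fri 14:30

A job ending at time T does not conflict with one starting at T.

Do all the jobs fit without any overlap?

No

Check each pair: they overlap iff neither finishes before the other starts.
Sorted by start: J1, J3, J4, J5, J6, J7, J2, J8.
J3 starts after J1 ends; J1 is clear from here.
J4 starts after J3 ends; J3 is clear from here.
J5 starts after J4 ends; J4 is clear from here.
J6 starts before J5 ends → J5 and J6 overlap.
That's a conflict, so the schedule is not conflict-free.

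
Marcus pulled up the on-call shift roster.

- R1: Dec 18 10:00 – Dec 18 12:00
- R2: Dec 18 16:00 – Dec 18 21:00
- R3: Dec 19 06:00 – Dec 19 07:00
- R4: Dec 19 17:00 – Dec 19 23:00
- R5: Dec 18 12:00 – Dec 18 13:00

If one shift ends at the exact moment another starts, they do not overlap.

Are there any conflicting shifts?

Sorted by start: R1, R5, R2, R3, R4.
R5 starts exactly when R1 ends (back-to-back, no overlap); R1 is clear from here.
R2 starts after R5 ends; R5 is clear from here.
R3 starts after R2 ends; R2 is clear from here.
R4 starts after R3 ends.
Every pair is clear; the schedule has no overlaps.

No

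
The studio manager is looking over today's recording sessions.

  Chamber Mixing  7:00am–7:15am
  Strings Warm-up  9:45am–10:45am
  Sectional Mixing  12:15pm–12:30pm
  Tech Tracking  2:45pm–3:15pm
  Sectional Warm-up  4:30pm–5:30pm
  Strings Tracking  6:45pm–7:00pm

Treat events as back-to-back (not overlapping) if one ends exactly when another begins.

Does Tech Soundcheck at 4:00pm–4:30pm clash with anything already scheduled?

Chamber Mixing: ends 7:15am at or before Tech Soundcheck starts 4:00pm → clear.
Strings Warm-up: ends 10:45am at or before Tech Soundcheck starts 4:00pm → clear.
Sectional Mixing: ends 12:30pm at or before Tech Soundcheck starts 4:00pm → clear.
Tech Tracking: ends 3:15pm at or before Tech Soundcheck starts 4:00pm → clear.
Sectional Warm-up: starts 4:30pm at or after Tech Soundcheck ends 4:30pm → clear.
Strings Tracking: starts 6:45pm at or after Tech Soundcheck ends 4:30pm → clear.

No — it doesn't clash with anything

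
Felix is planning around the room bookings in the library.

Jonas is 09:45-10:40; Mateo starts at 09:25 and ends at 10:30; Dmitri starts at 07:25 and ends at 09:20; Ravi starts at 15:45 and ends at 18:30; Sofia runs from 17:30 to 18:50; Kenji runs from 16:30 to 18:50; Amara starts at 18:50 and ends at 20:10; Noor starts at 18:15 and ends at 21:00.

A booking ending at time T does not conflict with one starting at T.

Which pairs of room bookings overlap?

Amara & Noor, Jonas & Mateo, Kenji & Noor, Kenji & Ravi, Kenji & Sofia, Noor & Ravi, Noor & Sofia, Ravi & Sofia

Check each pair: they overlap iff neither finishes before the other starts.
Sorted by start: Dmitri, Mateo, Jonas, Ravi, Kenji, Sofia, Noor, Amara.
Mateo starts after Dmitri ends; Dmitri is clear from here.
Jonas starts before Mateo ends → Mateo and Jonas overlap.
Ravi starts after Mateo ends; Mateo is clear from here.
Ravi starts after Jonas ends; Jonas is clear from here.
Kenji starts before Ravi ends → Ravi and Kenji overlap.
Sofia starts before Ravi ends → Ravi and Sofia overlap.
Noor starts before Ravi ends → Ravi and Noor overlap.
Amara starts after Ravi ends.
Sofia starts before Kenji ends → Kenji and Sofia overlap.
Noor starts before Kenji ends → Kenji and Noor overlap.
Amara starts exactly when Kenji ends (back-to-back, no overlap).
Noor starts before Sofia ends → Sofia and Noor overlap.
Amara starts exactly when Sofia ends (back-to-back, no overlap).
Amara starts before Noor ends → Noor and Amara overlap.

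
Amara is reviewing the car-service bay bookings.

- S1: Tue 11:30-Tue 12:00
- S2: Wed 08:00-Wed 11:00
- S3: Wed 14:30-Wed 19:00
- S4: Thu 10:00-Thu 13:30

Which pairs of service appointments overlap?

Sorted by start: S1, S2, S3, S4.
S2 starts after S1 ends, so nothing later overlaps S1 either.
S3 starts after S2 ends, so nothing later overlaps S2 either.
S4 starts after S3 ends.

none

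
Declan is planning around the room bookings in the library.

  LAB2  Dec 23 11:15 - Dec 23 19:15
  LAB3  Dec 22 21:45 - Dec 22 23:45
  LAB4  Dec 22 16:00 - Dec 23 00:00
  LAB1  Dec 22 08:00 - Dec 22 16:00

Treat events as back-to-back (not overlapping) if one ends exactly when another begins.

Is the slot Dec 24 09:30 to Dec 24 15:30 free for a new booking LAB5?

LAB1: ends Dec 22 16:00 at or before LAB5 starts Dec 24 09:30 → clear.
LAB4: ends Dec 23 00:00 at or before LAB5 starts Dec 24 09:30 → clear.
LAB3: ends Dec 22 23:45 at or before LAB5 starts Dec 24 09:30 → clear.
LAB2: ends Dec 23 19:15 at or before LAB5 starts Dec 24 09:30 → clear.

Yes — the slot is free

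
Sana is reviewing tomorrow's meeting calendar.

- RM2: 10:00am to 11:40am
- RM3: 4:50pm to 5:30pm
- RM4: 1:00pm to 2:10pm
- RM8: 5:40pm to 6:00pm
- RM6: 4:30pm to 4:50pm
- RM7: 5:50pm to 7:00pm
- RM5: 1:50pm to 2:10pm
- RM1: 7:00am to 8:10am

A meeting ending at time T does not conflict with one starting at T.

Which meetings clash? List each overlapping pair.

RM4 & RM5, RM7 & RM8

Sorted by start: RM1, RM2, RM4, RM5, RM6, RM3, RM8, RM7.
RM2 starts after RM1 ends — done with RM1.
RM4 starts after RM2 ends — done with RM2.
RM5 starts before RM4 ends → RM4 and RM5 overlap.
RM6 starts after RM4 ends — done with RM4.
RM6 starts after RM5 ends — done with RM5.
RM3 starts exactly when RM6 ends (back-to-back, no overlap) — done with RM6.
RM8 starts after RM3 ends — done with RM3.
RM7 starts before RM8 ends → RM8 and RM7 overlap.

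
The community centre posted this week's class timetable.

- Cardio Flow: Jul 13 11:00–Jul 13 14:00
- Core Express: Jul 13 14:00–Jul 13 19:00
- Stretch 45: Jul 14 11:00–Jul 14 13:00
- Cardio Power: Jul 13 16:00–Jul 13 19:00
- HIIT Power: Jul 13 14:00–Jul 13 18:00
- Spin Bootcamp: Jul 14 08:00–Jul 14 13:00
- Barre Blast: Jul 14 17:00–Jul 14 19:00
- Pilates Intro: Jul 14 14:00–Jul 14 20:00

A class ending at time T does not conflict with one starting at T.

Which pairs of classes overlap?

Barre Blast & Pilates Intro, Cardio Power & Core Express, Cardio Power & HIIT Power, Core Express & HIIT Power, Spin Bootcamp & Stretch 45

Two intervals overlap when each starts before the other ends.
Sorted by start: Cardio Flow, Core Express, HIIT Power, Cardio Power, Spin Bootcamp, Stretch 45, Pilates Intro, Barre Blast.
Core Express starts exactly when Cardio Flow ends (back-to-back, no overlap), so nothing later overlaps Cardio Flow either.
HIIT Power starts before Core Express ends → Core Express and HIIT Power overlap.
Cardio Power starts before Core Express ends → Core Express and Cardio Power overlap.
Spin Bootcamp starts after Core Express ends, so nothing later overlaps Core Express either.
Cardio Power starts before HIIT Power ends → HIIT Power and Cardio Power overlap.
Spin Bootcamp starts after HIIT Power ends, so nothing later overlaps HIIT Power either.
Spin Bootcamp starts after Cardio Power ends, so nothing later overlaps Cardio Power either.
Stretch 45 starts before Spin Bootcamp ends → Spin Bootcamp and Stretch 45 overlap.
Pilates Intro starts after Spin Bootcamp ends, so nothing later overlaps Spin Bootcamp either.
Pilates Intro starts after Stretch 45 ends, so nothing later overlaps Stretch 45 either.
Barre Blast starts before Pilates Intro ends → Pilates Intro and Barre Blast overlap.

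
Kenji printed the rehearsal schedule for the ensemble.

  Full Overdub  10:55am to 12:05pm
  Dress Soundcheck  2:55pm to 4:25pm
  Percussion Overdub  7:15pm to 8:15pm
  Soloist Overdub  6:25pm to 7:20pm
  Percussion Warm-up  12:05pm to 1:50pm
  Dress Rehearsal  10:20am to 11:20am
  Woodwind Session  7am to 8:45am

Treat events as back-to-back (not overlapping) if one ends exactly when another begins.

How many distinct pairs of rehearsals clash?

2

Sorted by start: Woodwind Session, Dress Rehearsal, Full Overdub, Percussion Warm-up, Dress Soundcheck, Soloist Overdub, Percussion Overdub.
Dress Rehearsal starts after Woodwind Session ends, so nothing later overlaps Woodwind Session either.
Full Overdub starts before Dress Rehearsal ends → Dress Rehearsal and Full Overdub overlap.
Percussion Warm-up starts after Dress Rehearsal ends, so nothing later overlaps Dress Rehearsal either.
Percussion Warm-up starts exactly when Full Overdub ends (back-to-back, no overlap), so nothing later overlaps Full Overdub either.
Dress Soundcheck starts after Percussion Warm-up ends, so nothing later overlaps Percussion Warm-up either.
Soloist Overdub starts after Dress Soundcheck ends, so nothing later overlaps Dress Soundcheck either.
Percussion Overdub starts before Soloist Overdub ends → Soloist Overdub and Percussion Overdub overlap.
Overlapping pairs: Dress Rehearsal & Full Overdub, Percussion Overdub & Soloist Overdub — 2 in total.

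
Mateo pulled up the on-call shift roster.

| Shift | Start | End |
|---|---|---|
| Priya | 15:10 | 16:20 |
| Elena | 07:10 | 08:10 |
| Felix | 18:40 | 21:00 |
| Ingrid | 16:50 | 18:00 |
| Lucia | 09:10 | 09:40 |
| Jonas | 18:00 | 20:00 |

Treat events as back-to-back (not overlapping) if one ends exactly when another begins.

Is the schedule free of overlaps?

No

Check each pair: they overlap iff neither finishes before the other starts.
Sorted by start: Elena, Lucia, Priya, Ingrid, Jonas, Felix.
Lucia starts after Elena ends, so Elena has no further overlaps.
Priya starts after Lucia ends, so Lucia has no further overlaps.
Ingrid starts after Priya ends, so Priya has no further overlaps.
Jonas starts exactly when Ingrid ends (back-to-back, no overlap), so Ingrid has no further overlaps.
Felix starts before Jonas ends → Jonas and Felix overlap.
That's a conflict, so the schedule is not conflict-free.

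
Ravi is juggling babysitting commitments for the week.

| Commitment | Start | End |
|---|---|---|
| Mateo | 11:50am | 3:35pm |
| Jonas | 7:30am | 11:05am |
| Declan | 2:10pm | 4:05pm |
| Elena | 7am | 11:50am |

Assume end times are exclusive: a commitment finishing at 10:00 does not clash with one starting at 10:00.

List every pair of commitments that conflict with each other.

Two intervals overlap when each starts before the other ends.
Sorted by start: Elena, Jonas, Mateo, Declan.
Jonas starts before Elena ends → Elena and Jonas overlap.
Mateo starts exactly when Elena ends (back-to-back, no overlap), so nothing later overlaps Elena either.
Mateo starts after Jonas ends, so nothing later overlaps Jonas either.
Declan starts before Mateo ends → Mateo and Declan overlap.

Declan & Mateo, Elena & Jonas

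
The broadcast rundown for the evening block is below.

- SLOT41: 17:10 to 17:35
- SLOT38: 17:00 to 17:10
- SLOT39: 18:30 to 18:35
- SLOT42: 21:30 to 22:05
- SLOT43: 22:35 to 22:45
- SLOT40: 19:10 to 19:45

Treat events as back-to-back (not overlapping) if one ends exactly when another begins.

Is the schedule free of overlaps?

Yes

Sorted by start: SLOT38, SLOT41, SLOT39, SLOT40, SLOT42, SLOT43.
SLOT41 starts exactly when SLOT38 ends (back-to-back, no overlap) — done with SLOT38.
SLOT39 starts after SLOT41 ends — done with SLOT41.
SLOT40 starts after SLOT39 ends — done with SLOT39.
SLOT42 starts after SLOT40 ends — done with SLOT40.
SLOT43 starts after SLOT42 ends.
Every pair is clear; the schedule has no overlaps.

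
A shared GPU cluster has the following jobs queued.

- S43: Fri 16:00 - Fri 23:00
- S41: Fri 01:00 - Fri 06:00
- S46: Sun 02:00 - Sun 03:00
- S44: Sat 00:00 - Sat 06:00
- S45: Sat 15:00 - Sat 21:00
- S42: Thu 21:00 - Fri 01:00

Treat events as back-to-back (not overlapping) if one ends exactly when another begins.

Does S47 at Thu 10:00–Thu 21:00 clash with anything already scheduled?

S42: starts Thu 21:00 at or after S47 ends Thu 21:00 → clear.
S41: starts Fri 01:00 at or after S47 ends Thu 21:00 → clear.
S43: starts Fri 16:00 at or after S47 ends Thu 21:00 → clear.
S44: starts Sat 00:00 at or after S47 ends Thu 21:00 → clear.
S45: starts Sat 15:00 at or after S47 ends Thu 21:00 → clear.
S46: starts Sun 02:00 at or after S47 ends Thu 21:00 → clear.

No — it doesn't clash with anything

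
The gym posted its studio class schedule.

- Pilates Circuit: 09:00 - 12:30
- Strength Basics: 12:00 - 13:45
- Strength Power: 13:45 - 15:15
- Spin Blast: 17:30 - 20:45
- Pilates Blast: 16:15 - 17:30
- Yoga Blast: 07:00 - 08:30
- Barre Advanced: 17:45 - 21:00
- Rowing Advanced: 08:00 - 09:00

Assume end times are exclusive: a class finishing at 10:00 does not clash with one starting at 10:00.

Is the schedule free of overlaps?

No

Sorted by start: Yoga Blast, Rowing Advanced, Pilates Circuit, Strength Basics, Strength Power, Pilates Blast, Spin Blast, Barre Advanced.
Rowing Advanced starts before Yoga Blast ends → Yoga Blast and Rowing Advanced overlap.
That's a conflict, so the schedule is not conflict-free.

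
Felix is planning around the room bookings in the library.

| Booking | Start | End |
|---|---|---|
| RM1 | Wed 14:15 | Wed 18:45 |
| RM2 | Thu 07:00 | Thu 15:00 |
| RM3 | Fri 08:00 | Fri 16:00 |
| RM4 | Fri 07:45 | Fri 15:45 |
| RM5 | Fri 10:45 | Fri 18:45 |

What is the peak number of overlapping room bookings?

3

Sort all start/end points and keep a running count:
Wed 14:15 start RM1 → 1
Wed 18:45 end RM1 → 0
Thu 07:00 start RM2 → 1
Thu 15:00 end RM2 → 0
Fri 07:45 start RM4 → 1
Fri 08:00 start RM3 → 2
Fri 10:45 start RM5 → 3
Fri 15:45 end RM4 → 2
Fri 16:00 end RM3 → 1
Fri 18:45 end RM5 → 0
Peak is 3, at Fri 10:45 (RM3, RM4, RM5).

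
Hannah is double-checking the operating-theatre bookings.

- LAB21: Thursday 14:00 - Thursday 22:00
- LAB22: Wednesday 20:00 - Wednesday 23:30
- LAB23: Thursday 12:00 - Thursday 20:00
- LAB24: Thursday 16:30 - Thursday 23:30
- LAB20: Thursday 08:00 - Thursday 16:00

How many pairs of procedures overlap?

5

Sorted by start: LAB22, LAB20, LAB23, LAB21, LAB24.
LAB20 starts after LAB22 ends — done with LAB22.
LAB23 starts before LAB20 ends → LAB20 and LAB23 overlap.
LAB21 starts before LAB20 ends → LAB20 and LAB21 overlap.
LAB24 starts after LAB20 ends.
LAB21 starts before LAB23 ends → LAB23 and LAB21 overlap.
LAB24 starts before LAB23 ends → LAB23 and LAB24 overlap.
LAB24 starts before LAB21 ends → LAB21 and LAB24 overlap.
Overlapping pairs: LAB20 & LAB21, LAB20 & LAB23, LAB21 & LAB23, LAB21 & LAB24, LAB23 & LAB24 — 5 in total.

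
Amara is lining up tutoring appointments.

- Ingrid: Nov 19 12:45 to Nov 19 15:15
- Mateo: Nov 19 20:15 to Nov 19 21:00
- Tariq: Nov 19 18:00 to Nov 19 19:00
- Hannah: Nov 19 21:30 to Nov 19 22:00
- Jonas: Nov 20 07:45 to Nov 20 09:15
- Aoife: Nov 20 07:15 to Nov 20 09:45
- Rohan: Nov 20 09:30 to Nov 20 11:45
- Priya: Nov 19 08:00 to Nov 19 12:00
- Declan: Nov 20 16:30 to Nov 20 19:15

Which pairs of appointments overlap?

Sorted by start: Priya, Ingrid, Tariq, Mateo, Hannah, Aoife, Jonas, Rohan, Declan.
Ingrid starts after Priya ends, so nothing later overlaps Priya either.
Tariq starts after Ingrid ends, so nothing later overlaps Ingrid either.
Mateo starts after Tariq ends, so nothing later overlaps Tariq either.
Hannah starts after Mateo ends, so nothing later overlaps Mateo either.
Aoife starts after Hannah ends, so nothing later overlaps Hannah either.
Jonas starts before Aoife ends → Aoife and Jonas overlap.
Rohan starts before Aoife ends → Aoife and Rohan overlap.
Declan starts after Aoife ends.
Rohan starts after Jonas ends, so nothing later overlaps Jonas either.
Declan starts after Rohan ends.

Aoife & Jonas, Aoife & Rohan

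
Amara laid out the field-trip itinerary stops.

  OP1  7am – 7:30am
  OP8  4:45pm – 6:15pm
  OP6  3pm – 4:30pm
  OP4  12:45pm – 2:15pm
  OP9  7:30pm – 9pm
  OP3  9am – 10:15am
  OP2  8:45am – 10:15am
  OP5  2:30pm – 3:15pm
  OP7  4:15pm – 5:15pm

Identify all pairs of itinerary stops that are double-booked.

Sorted by start: OP1, OP2, OP3, OP4, OP5, OP6, OP7, OP8, OP9.
OP2 starts after OP1 ends — done with OP1.
OP3 starts before OP2 ends → OP2 and OP3 overlap.
OP4 starts after OP2 ends — done with OP2.
OP4 starts after OP3 ends — done with OP3.
OP5 starts after OP4 ends — done with OP4.
OP6 starts before OP5 ends → OP5 and OP6 overlap.
OP7 starts after OP5 ends — done with OP5.
OP7 starts before OP6 ends → OP6 and OP7 overlap.
OP8 starts after OP6 ends — done with OP6.
OP8 starts before OP7 ends → OP7 and OP8 overlap.
OP9 starts after OP7 ends.
OP9 starts after OP8 ends.

OP2 & OP3, OP5 & OP6, OP6 & OP7, OP7 & OP8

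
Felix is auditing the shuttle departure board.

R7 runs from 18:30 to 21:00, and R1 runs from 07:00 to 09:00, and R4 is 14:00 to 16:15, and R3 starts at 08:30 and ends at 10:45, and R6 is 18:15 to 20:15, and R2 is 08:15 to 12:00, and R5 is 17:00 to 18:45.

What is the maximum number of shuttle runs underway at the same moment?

3

Walk through starts and ends in time order (an end at T is processed before a start at T):
07:00 start R1 → 1
08:15 start R2 → 2
08:30 start R3 → 3
09:00 end R1 → 2
10:45 end R3 → 1
12:00 end R2 → 0
14:00 start R4 → 1
16:15 end R4 → 0
17:00 start R5 → 1
18:15 start R6 → 2
18:30 start R7 → 3
18:45 end R5 → 2
20:15 end R6 → 1
21:00 end R7 → 0
Peak is 3, at 08:30 (R1, R2, R3).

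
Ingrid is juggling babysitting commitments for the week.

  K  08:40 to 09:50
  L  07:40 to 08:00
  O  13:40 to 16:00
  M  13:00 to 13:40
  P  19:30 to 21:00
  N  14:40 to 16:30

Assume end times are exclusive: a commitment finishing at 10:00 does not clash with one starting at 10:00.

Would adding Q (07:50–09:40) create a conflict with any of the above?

L: starts 07:40 before Q ends 09:40, and ends 08:00 after Q starts 07:50 → overlap.
K: starts 08:40 before Q ends 09:40, and ends 09:50 after Q starts 07:50 → overlap.
M: starts 13:00 at or after Q ends 09:40 → clear.
O: starts 13:40 at or after Q ends 09:40 → clear.
N: starts 14:40 at or after Q ends 09:40 → clear.
P: starts 19:30 at or after Q ends 09:40 → clear.
Q overlaps K, L.

Yes — it overlaps K, L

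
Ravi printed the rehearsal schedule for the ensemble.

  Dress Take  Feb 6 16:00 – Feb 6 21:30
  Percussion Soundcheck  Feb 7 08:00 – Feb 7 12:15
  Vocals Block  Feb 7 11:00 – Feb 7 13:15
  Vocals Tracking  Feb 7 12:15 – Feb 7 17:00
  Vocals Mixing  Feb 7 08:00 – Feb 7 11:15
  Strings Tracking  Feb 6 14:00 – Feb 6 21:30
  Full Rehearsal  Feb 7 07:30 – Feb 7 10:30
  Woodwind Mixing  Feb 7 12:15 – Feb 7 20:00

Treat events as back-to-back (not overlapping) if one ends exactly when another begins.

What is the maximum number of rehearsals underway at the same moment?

Walk through starts and ends in time order (an end at T is processed before a start at T):
Feb 6 14:00 start Strings Tracking → 1
Feb 6 16:00 start Dress Take → 2
Feb 6 21:30 end Dress Take → 1
Feb 6 21:30 end Strings Tracking → 0
Feb 7 07:30 start Full Rehearsal → 1
Feb 7 08:00 start Percussion Soundcheck → 2
Feb 7 08:00 start Vocals Mixing → 3
Feb 7 10:30 end Full Rehearsal → 2
Feb 7 11:00 start Vocals Block → 3
Feb 7 11:15 end Vocals Mixing → 2
Feb 7 12:15 end Percussion Soundcheck → 1
Feb 7 12:15 start Vocals Tracking → 2
Feb 7 12:15 start Woodwind Mixing → 3
Feb 7 13:15 end Vocals Block → 2
Feb 7 17:00 end Vocals Tracking → 1
Feb 7 20:00 end Woodwind Mixing → 0
Peak is 3, at Feb 7 08:00 (Full Rehearsal, Percussion Soundcheck, Vocals Mixing).

3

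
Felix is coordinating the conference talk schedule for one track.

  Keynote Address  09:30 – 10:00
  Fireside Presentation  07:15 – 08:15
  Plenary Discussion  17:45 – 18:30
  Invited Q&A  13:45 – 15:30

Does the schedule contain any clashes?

Sorted by start: Fireside Presentation, Keynote Address, Invited Q&A, Plenary Discussion.
Keynote Address starts after Fireside Presentation ends, so nothing later overlaps Fireside Presentation either.
Invited Q&A starts after Keynote Address ends, so nothing later overlaps Keynote Address either.
Plenary Discussion starts after Invited Q&A ends.
Every pair is clear; the schedule has no overlaps.

No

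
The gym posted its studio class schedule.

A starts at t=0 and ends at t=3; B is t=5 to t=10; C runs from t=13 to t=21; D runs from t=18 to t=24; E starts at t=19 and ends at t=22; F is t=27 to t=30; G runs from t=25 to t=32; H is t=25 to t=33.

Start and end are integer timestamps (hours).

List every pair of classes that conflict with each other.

C & D, C & E, D & E, F & G, F & H, G & H

Sorted by start: A, B, C, D, E, G, H, F.
B starts after A ends, so nothing later overlaps A either.
C starts after B ends, so nothing later overlaps B either.
D starts before C ends → C and D overlap.
E starts before C ends → C and E overlap.
G starts after C ends, so nothing later overlaps C either.
E starts before D ends → D and E overlap.
G starts after D ends, so nothing later overlaps D either.
G starts after E ends, so nothing later overlaps E either.
H starts before G ends → G and H overlap.
F starts before G ends → G and F overlap.
F starts before H ends → H and F overlap.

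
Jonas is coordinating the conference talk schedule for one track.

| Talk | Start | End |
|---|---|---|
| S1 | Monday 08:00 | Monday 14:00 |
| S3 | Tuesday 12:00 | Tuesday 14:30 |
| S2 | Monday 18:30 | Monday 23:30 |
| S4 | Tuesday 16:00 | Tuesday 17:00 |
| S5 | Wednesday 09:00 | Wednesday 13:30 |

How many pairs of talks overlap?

0

Sorted by start: S1, S2, S3, S4, S5.
S2 starts after S1 ends, so S1 has no further overlaps.
S3 starts after S2 ends, so S2 has no further overlaps.
S4 starts after S3 ends, so S3 has no further overlaps.
S5 starts after S4 ends.
No pair overlaps.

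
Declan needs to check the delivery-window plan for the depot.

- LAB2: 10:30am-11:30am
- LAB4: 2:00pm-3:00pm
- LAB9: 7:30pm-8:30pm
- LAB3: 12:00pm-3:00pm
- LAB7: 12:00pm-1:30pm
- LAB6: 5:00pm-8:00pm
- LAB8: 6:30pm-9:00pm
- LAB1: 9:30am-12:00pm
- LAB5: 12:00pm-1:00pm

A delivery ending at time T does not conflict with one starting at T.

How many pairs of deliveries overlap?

Check each pair: they overlap iff neither finishes before the other starts.
Sorted by start: LAB1, LAB2, LAB3, LAB5, LAB7, LAB4, LAB6, LAB8, LAB9.
LAB2 starts before LAB1 ends → LAB1 and LAB2 overlap.
LAB3 starts exactly when LAB1 ends (back-to-back, no overlap), so nothing later overlaps LAB1 either.
LAB3 starts after LAB2 ends, so nothing later overlaps LAB2 either.
LAB5 starts before LAB3 ends → LAB3 and LAB5 overlap.
LAB7 starts before LAB3 ends → LAB3 and LAB7 overlap.
LAB4 starts before LAB3 ends → LAB3 and LAB4 overlap.
LAB6 starts after LAB3 ends, so nothing later overlaps LAB3 either.
LAB7 starts before LAB5 ends → LAB5 and LAB7 overlap.
LAB4 starts after LAB5 ends, so nothing later overlaps LAB5 either.
LAB4 starts after LAB7 ends, so nothing later overlaps LAB7 either.
LAB6 starts after LAB4 ends, so nothing later overlaps LAB4 either.
LAB8 starts before LAB6 ends → LAB6 and LAB8 overlap.
LAB9 starts before LAB6 ends → LAB6 and LAB9 overlap.
LAB9 starts before LAB8 ends → LAB8 and LAB9 overlap.
Overlapping pairs: LAB1 & LAB2, LAB3 & LAB4, LAB3 & LAB5, LAB3 & LAB7, LAB5 & LAB7, LAB6 & LAB8, LAB6 & LAB9, LAB8 & LAB9 — 8 in total.

8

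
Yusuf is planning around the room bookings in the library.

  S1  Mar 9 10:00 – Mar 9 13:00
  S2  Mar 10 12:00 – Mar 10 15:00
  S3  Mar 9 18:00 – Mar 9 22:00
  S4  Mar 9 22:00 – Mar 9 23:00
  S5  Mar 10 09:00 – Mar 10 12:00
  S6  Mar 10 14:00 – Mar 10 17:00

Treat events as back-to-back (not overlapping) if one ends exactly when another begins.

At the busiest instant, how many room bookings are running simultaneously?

Walk through starts and ends in time order (an end at T is processed before a start at T):
Mar 9 10:00 start S1 → 1
Mar 9 13:00 end S1 → 0
Mar 9 18:00 start S3 → 1
Mar 9 22:00 end S3 → 0
Mar 9 22:00 start S4 → 1
Mar 9 23:00 end S4 → 0
Mar 10 09:00 start S5 → 1
Mar 10 12:00 end S5 → 0
Mar 10 12:00 start S2 → 1
Mar 10 14:00 start S6 → 2
Mar 10 15:00 end S2 → 1
Mar 10 17:00 end S6 → 0
Peak is 2, at Mar 10 14:00 (S2, S6).

2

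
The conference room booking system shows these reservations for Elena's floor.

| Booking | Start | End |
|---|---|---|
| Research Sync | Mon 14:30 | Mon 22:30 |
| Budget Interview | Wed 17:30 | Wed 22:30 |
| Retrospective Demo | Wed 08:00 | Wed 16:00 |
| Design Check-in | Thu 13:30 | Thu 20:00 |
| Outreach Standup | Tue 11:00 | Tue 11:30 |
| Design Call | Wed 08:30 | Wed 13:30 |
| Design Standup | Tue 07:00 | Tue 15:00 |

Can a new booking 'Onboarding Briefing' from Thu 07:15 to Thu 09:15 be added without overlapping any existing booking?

Yes — the slot is free

Research Sync: ends Mon 22:30 at or before Onboarding Briefing starts Thu 07:15 → clear.
Design Standup: ends Tue 15:00 at or before Onboarding Briefing starts Thu 07:15 → clear.
Outreach Standup: ends Tue 11:30 at or before Onboarding Briefing starts Thu 07:15 → clear.
Retrospective Demo: ends Wed 16:00 at or before Onboarding Briefing starts Thu 07:15 → clear.
Design Call: ends Wed 13:30 at or before Onboarding Briefing starts Thu 07:15 → clear.
Budget Interview: ends Wed 22:30 at or before Onboarding Briefing starts Thu 07:15 → clear.
Design Check-in: starts Thu 13:30 at or after Onboarding Briefing ends Thu 09:15 → clear.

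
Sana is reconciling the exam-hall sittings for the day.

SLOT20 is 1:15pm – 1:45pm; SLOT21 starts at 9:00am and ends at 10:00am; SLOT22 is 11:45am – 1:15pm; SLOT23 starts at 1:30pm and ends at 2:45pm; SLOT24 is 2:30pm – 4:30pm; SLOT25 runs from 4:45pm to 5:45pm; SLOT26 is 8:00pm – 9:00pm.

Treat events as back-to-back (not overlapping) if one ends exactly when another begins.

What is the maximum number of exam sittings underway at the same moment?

2

Walk through starts and ends in time order (an end at T is processed before a start at T):
9:00am start SLOT21 → 1
10:00am end SLOT21 → 0
11:45am start SLOT22 → 1
1:15pm end SLOT22 → 0
1:15pm start SLOT20 → 1
1:30pm start SLOT23 → 2
1:45pm end SLOT20 → 1
2:30pm start SLOT24 → 2
2:45pm end SLOT23 → 1
4:30pm end SLOT24 → 0
4:45pm start SLOT25 → 1
5:45pm end SLOT25 → 0
8:00pm start SLOT26 → 1
9:00pm end SLOT26 → 0
Peak is 2, at 1:30pm (SLOT20, SLOT23).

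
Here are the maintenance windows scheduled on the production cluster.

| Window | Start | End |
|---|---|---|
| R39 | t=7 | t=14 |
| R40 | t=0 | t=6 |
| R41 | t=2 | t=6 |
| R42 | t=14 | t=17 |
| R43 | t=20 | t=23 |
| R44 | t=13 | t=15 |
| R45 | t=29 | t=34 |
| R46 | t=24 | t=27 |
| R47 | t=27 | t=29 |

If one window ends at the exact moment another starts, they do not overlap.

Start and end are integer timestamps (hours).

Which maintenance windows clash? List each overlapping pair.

Check each pair: they overlap iff neither finishes before the other starts.
Sorted by start: R40, R41, R39, R44, R42, R43, R46, R47, R45.
R41 starts before R40 ends → R40 and R41 overlap.
R39 starts after R40 ends, so nothing later overlaps R40 either.
R39 starts after R41 ends, so nothing later overlaps R41 either.
R44 starts before R39 ends → R39 and R44 overlap.
R42 starts exactly when R39 ends (back-to-back, no overlap), so nothing later overlaps R39 either.
R42 starts before R44 ends → R44 and R42 overlap.
R43 starts after R44 ends, so nothing later overlaps R44 either.
R43 starts after R42 ends, so nothing later overlaps R42 either.
R46 starts after R43 ends, so nothing later overlaps R43 either.
R47 starts exactly when R46 ends (back-to-back, no overlap), so nothing later overlaps R46 either.
R45 starts exactly when R47 ends (back-to-back, no overlap).

R39 & R44, R40 & R41, R42 & R44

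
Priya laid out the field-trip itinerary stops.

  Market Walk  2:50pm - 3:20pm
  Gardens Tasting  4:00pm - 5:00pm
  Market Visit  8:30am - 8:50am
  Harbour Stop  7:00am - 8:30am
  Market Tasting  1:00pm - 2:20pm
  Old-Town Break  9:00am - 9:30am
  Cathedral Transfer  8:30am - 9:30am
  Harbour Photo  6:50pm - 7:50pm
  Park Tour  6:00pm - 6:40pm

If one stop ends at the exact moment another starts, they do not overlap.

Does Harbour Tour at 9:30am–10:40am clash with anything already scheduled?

No — it doesn't clash with anything

Harbour Stop: ends 8:30am at or before Harbour Tour starts 9:30am → clear.
Market Visit: ends 8:50am at or before Harbour Tour starts 9:30am → clear.
Cathedral Transfer: ends 9:30am at or before Harbour Tour starts 9:30am → clear.
Old-Town Break: ends 9:30am at or before Harbour Tour starts 9:30am → clear.
Market Tasting: starts 1:00pm at or after Harbour Tour ends 10:40am → clear.
Market Walk: starts 2:50pm at or after Harbour Tour ends 10:40am → clear.
Gardens Tasting: starts 4:00pm at or after Harbour Tour ends 10:40am → clear.
Park Tour: starts 6:00pm at or after Harbour Tour ends 10:40am → clear.
Harbour Photo: starts 6:50pm at or after Harbour Tour ends 10:40am → clear.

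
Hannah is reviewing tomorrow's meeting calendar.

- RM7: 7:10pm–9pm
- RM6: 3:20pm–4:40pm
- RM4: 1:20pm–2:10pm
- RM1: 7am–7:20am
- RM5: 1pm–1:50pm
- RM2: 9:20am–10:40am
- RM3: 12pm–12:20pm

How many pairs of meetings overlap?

Two intervals overlap when each starts before the other ends.
Sorted by start: RM1, RM2, RM3, RM5, RM4, RM6, RM7.
RM2 starts after RM1 ends, so RM1 has no further overlaps.
RM3 starts after RM2 ends, so RM2 has no further overlaps.
RM5 starts after RM3 ends, so RM3 has no further overlaps.
RM4 starts before RM5 ends → RM5 and RM4 overlap.
RM6 starts after RM5 ends, so RM5 has no further overlaps.
RM6 starts after RM4 ends, so RM4 has no further overlaps.
RM7 starts after RM6 ends.
Overlapping pairs: RM4 & RM5 — 1 in total.

1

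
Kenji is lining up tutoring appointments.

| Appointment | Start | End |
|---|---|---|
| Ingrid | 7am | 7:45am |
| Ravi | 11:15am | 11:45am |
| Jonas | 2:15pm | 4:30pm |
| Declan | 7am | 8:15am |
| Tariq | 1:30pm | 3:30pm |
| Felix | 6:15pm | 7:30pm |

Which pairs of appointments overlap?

Declan & Ingrid, Jonas & Tariq

Two intervals overlap when each starts before the other ends.
Sorted by start: Ingrid, Declan, Ravi, Tariq, Jonas, Felix.
Declan starts before Ingrid ends → Ingrid and Declan overlap.
Ravi starts after Ingrid ends, so Ingrid has no further overlaps.
Ravi starts after Declan ends, so Declan has no further overlaps.
Tariq starts after Ravi ends, so Ravi has no further overlaps.
Jonas starts before Tariq ends → Tariq and Jonas overlap.
Felix starts after Tariq ends.
Felix starts after Jonas ends.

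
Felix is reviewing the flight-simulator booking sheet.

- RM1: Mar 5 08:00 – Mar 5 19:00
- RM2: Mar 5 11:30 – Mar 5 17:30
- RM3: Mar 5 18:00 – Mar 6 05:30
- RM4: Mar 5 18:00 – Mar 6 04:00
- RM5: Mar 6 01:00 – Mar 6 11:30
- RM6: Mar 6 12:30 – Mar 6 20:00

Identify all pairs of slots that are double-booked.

RM1 & RM2, RM1 & RM3, RM1 & RM4, RM3 & RM4, RM3 & RM5, RM4 & RM5

Sorted by start: RM1, RM2, RM3, RM4, RM5, RM6.
RM2 starts before RM1 ends → RM1 and RM2 overlap.
RM3 starts before RM1 ends → RM1 and RM3 overlap.
RM4 starts before RM1 ends → RM1 and RM4 overlap.
RM5 starts after RM1 ends — done with RM1.
RM3 starts after RM2 ends — done with RM2.
RM4 starts before RM3 ends → RM3 and RM4 overlap.
RM5 starts before RM3 ends → RM3 and RM5 overlap.
RM6 starts after RM3 ends.
RM5 starts before RM4 ends → RM4 and RM5 overlap.
RM6 starts after RM4 ends.
RM6 starts after RM5 ends.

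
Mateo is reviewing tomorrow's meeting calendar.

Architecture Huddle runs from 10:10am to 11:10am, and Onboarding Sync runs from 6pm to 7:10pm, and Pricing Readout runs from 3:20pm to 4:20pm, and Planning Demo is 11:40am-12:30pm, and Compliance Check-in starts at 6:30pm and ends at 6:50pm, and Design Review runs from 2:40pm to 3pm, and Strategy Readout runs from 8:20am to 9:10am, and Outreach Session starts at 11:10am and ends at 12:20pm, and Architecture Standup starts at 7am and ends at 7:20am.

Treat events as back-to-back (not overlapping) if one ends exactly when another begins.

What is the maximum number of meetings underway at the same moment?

2

Sweep the timeline, counting +1 at each start and −1 at each end (ends before starts at a tie):
7am start Architecture Standup → 1
7:20am end Architecture Standup → 0
8:20am start Strategy Readout → 1
9:10am end Strategy Readout → 0
10:10am start Architecture Huddle → 1
11:10am end Architecture Huddle → 0
11:10am start Outreach Session → 1
11:40am start Planning Demo → 2
12:20pm end Outreach Session → 1
12:30pm end Planning Demo → 0
2:40pm start Design Review → 1
3pm end Design Review → 0
3:20pm start Pricing Readout → 1
4:20pm end Pricing Readout → 0
6pm start Onboarding Sync → 1
6:30pm start Compliance Check-in → 2
6:50pm end Compliance Check-in → 1
7:10pm end Onboarding Sync → 0
Peak is 2, at 11:40am (Outreach Session, Planning Demo).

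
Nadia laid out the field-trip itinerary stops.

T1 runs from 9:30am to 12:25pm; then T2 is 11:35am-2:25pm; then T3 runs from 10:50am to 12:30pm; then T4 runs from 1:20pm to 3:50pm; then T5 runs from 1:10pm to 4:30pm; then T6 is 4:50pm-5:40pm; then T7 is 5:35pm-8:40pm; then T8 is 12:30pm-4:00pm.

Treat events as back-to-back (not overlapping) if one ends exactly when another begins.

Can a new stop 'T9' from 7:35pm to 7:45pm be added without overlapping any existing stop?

T1: ends 12:25pm at or before T9 starts 7:35pm → clear.
T3: ends 12:30pm at or before T9 starts 7:35pm → clear.
T2: ends 2:25pm at or before T9 starts 7:35pm → clear.
T8: ends 4:00pm at or before T9 starts 7:35pm → clear.
T5: ends 4:30pm at or before T9 starts 7:35pm → clear.
T4: ends 3:50pm at or before T9 starts 7:35pm → clear.
T6: ends 5:40pm at or before T9 starts 7:35pm → clear.
T7: starts 5:35pm before T9 ends 7:45pm, and ends 8:40pm after T9 starts 7:35pm → overlap.
T9 overlaps T7.

No — it overlaps T7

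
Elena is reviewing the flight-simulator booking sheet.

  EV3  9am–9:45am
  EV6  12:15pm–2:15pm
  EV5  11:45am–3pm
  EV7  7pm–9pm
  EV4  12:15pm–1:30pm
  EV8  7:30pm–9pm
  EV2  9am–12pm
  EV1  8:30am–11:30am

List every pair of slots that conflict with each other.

EV1 & EV2, EV1 & EV3, EV2 & EV3, EV2 & EV5, EV4 & EV5, EV4 & EV6, EV5 & EV6, EV7 & EV8

Two intervals overlap when each starts before the other ends.
Sorted by start: EV1, EV2, EV3, EV5, EV4, EV6, EV7, EV8.
EV2 starts before EV1 ends → EV1 and EV2 overlap.
EV3 starts before EV1 ends → EV1 and EV3 overlap.
EV5 starts after EV1 ends, so nothing later overlaps EV1 either.
EV3 starts before EV2 ends → EV2 and EV3 overlap.
EV5 starts before EV2 ends → EV2 and EV5 overlap.
EV4 starts after EV2 ends, so nothing later overlaps EV2 either.
EV5 starts after EV3 ends, so nothing later overlaps EV3 either.
EV4 starts before EV5 ends → EV5 and EV4 overlap.
EV6 starts before EV5 ends → EV5 and EV6 overlap.
EV7 starts after EV5 ends, so nothing later overlaps EV5 either.
EV6 starts before EV4 ends → EV4 and EV6 overlap.
EV7 starts after EV4 ends, so nothing later overlaps EV4 either.
EV7 starts after EV6 ends, so nothing later overlaps EV6 either.
EV8 starts before EV7 ends → EV7 and EV8 overlap.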